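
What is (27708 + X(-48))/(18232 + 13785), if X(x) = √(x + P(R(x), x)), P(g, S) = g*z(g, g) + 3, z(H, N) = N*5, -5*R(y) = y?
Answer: 27708/32017 + 3*√1155/160085 ≈ 0.86605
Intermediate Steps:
R(y) = -y/5
z(H, N) = 5*N
P(g, S) = 3 + 5*g² (P(g, S) = g*(5*g) + 3 = 5*g² + 3 = 3 + 5*g²)
X(x) = √(3 + x + x²/5) (X(x) = √(x + (3 + 5*(-x/5)²)) = √(x + (3 + 5*(x²/25))) = √(x + (3 + x²/5)) = √(3 + x + x²/5))
(27708 + X(-48))/(18232 + 13785) = (27708 + √(75 + 5*(-48)² + 25*(-48))/5)/(18232 + 13785) = (27708 + √(75 + 5*2304 - 1200)/5)/32017 = (27708 + √(75 + 11520 - 1200)/5)*(1/32017) = (27708 + √10395/5)*(1/32017) = (27708 + (3*√1155)/5)*(1/32017) = (27708 + 3*√1155/5)*(1/32017) = 27708/32017 + 3*√1155/160085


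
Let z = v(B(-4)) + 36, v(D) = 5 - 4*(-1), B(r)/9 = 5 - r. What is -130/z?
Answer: -26/9 ≈ -2.8889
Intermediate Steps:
B(r) = 45 - 9*r (B(r) = 9*(5 - r) = 45 - 9*r)
v(D) = 9 (v(D) = 5 + 4 = 9)
z = 45 (z = 9 + 36 = 45)
-130/z = -130/45 = (1/45)*(-130) = -26/9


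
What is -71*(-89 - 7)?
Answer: 6816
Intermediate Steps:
-71*(-89 - 7) = -71*(-96) = 6816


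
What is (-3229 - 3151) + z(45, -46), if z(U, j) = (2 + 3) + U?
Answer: -6330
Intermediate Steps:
z(U, j) = 5 + U
(-3229 - 3151) + z(45, -46) = (-3229 - 3151) + (5 + 45) = -6380 + 50 = -6330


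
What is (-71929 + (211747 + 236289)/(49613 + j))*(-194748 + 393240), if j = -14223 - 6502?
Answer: -51544326041334/3611 ≈ -1.4274e+10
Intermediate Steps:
j = -20725
(-71929 + (211747 + 236289)/(49613 + j))*(-194748 + 393240) = (-71929 + (211747 + 236289)/(49613 - 20725))*(-194748 + 393240) = (-71929 + 448036/28888)*198492 = (-71929 + 448036*(1/28888))*198492 = (-71929 + 112009/7222)*198492 = -519359229/7222*198492 = -51544326041334/3611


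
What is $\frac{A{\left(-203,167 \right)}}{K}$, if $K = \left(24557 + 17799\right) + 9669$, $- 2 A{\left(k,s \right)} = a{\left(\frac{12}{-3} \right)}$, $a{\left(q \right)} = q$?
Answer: $\frac{2}{52025} \approx 3.8443 \cdot 10^{-5}$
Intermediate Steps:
$A{\left(k,s \right)} = 2$ ($A{\left(k,s \right)} = - \frac{12 \frac{1}{-3}}{2} = - \frac{12 \left(- \frac{1}{3}\right)}{2} = \left(- \frac{1}{2}\right) \left(-4\right) = 2$)
$K = 52025$ ($K = 42356 + 9669 = 52025$)
$\frac{A{\left(-203,167 \right)}}{K} = \frac{2}{52025}$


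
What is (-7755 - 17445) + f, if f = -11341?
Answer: -36541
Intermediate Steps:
(-7755 - 17445) + f = (-7755 - 17445) - 11341 = -25200 - 11341 = -36541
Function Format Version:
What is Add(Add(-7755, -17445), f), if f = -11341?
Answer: -36541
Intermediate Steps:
Add(Add(-7755, -17445), f) = Add(Add(-7755, -17445), -11341) = Add(-25200, -11341) = -36541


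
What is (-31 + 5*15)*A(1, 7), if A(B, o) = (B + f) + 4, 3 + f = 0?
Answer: 88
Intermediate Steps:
f = -3 (f = -3 + 0 = -3)
A(B, o) = 1 + B (A(B, o) = (B - 3) + 4 = (-3 + B) + 4 = 1 + B)
(-31 + 5*15)*A(1, 7) = (-31 + 5*15)*(1 + 1) = (-31 + 75)*2 = 44*2 = 88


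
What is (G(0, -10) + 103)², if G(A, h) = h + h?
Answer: 6889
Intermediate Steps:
G(A, h) = 2*h
(G(0, -10) + 103)² = (2*(-10) + 103)² = (-20 + 103)² = 83² = 6889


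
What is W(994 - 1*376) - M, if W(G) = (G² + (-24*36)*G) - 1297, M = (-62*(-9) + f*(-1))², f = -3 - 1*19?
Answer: -489725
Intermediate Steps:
f = -22 (f = -3 - 19 = -22)
M = 336400 (M = (-62*(-9) - 22*(-1))² = (558 + 22)² = 580² = 336400)
W(G) = -1297 + G² - 864*G (W(G) = (G² - 864*G) - 1297 = -1297 + G² - 864*G)
W(994 - 1*376) - M = (-1297 + (994 - 1*376)² - 864*(994 - 1*376)) - 1*336400 = (-1297 + (994 - 376)² - 864*(994 - 376)) - 336400 = (-1297 + 618² - 864*618) - 336400 = (-1297 + 381924 - 533952) - 336400 = -153325 - 336400 = -489725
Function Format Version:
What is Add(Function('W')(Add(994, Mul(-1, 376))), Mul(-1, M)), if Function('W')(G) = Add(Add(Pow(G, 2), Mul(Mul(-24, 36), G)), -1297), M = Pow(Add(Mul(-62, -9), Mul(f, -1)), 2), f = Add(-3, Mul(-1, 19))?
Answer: -489725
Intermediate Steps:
f = -22 (f = Add(-3, -19) = -22)
M = 336400 (M = Pow(Add(Mul(-62, -9), Mul(-22, -1)), 2) = Pow(Add(558, 22), 2) = Pow(580, 2) = 336400)
Function('W')(G) = Add(-1297, Pow(G, 2), Mul(-864, G)) (Function('W')(G) = Add(Add(Pow(G, 2), Mul(-864, G)), -1297) = Add(-1297, Pow(G, 2), Mul(-864, G)))
Add(Function('W')(Add(994, Mul(-1, 376))), Mul(-1, M)) = Add(Add(-1297, Pow(Add(994, Mul(-1, 376)), 2), Mul(-864, Add(994, Mul(-1, 376)))), Mul(-1, 336400)) = Add(Add(-1297, Pow(Add(994, -376), 2), Mul(-864, Add(994, -376))), -336400) = Add(Add(-1297, Pow(618, 2), Mul(-864, 618)), -336400) = Add(Add(-1297, 381924, -533952), -336400) = Add(-153325, -336400) = -489725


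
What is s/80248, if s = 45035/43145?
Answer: 9007/692459992 ≈ 1.3007e-5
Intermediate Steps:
s = 9007/8629 (s = 45035*(1/43145) = 9007/8629 ≈ 1.0438)
s/80248 = (9007/8629)/80248 = (9007/8629)*(1/80248) = 9007/692459992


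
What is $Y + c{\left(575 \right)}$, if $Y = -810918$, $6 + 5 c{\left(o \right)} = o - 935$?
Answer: $- \frac{4054956}{5} \approx -8.1099 \cdot 10^{5}$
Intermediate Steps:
$c{\left(o \right)} = - \frac{941}{5} + \frac{o}{5}$ ($c{\left(o \right)} = - \frac{6}{5} + \frac{o - 935}{5} = - \frac{6}{5} + \frac{-935 + o}{5} = - \frac{6}{5} + \left(-187 + \frac{o}{5}\right) = - \frac{941}{5} + \frac{o}{5}$)
$Y + c{\left(575 \right)} = -810918 + \left(- \frac{941}{5} + \frac{1}{5} \cdot 575\right) = -810918 + \left(- \frac{941}{5} + 115\right) = -810918 - \frac{366}{5} = - \frac{4054956}{5}$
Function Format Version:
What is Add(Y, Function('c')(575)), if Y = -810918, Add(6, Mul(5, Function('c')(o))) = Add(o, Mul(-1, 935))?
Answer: Rational(-4054956, 5) ≈ -8.1099e+5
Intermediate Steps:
Function('c')(o) = Add(Rational(-941, 5), Mul(Rational(1, 5), o)) (Function('c')(o) = Add(Rational(-6, 5), Mul(Rational(1, 5), Add(o, Mul(-1, 935)))) = Add(Rational(-6, 5), Mul(Rational(1, 5), Add(o, -935))) = Add(Rational(-6, 5), Mul(Rational(1, 5), Add(-935, o))) = Add(Rational(-6, 5), Add(-187, Mul(Rational(1, 5), o))) = Add(Rational(-941, 5), Mul(Rational(1, 5), o)))
Add(Y, Function('c')(575)) = Add(-810918, Add(Rational(-941, 5), Mul(Rational(1, 5), 575))) = Add(-810918, Add(Rational(-941, 5), 115)) = Add(-810918, Rational(-366, 5)) = Rational(-4054956, 5)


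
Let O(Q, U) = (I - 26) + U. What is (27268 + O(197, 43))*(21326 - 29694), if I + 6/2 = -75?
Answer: -227668176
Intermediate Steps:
I = -78 (I = -3 - 75 = -78)
O(Q, U) = -104 + U (O(Q, U) = (-78 - 26) + U = -104 + U)
(27268 + O(197, 43))*(21326 - 29694) = (27268 + (-104 + 43))*(21326 - 29694) = (27268 - 61)*(-8368) = 27207*(-8368) = -227668176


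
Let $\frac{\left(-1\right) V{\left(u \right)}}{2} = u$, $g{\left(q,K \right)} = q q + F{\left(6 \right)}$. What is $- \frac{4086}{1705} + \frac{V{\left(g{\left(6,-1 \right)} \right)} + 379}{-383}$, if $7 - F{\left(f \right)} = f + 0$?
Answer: $- \frac{2084963}{653015} \approx -3.1928$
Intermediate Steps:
$F{\left(f \right)} = 7 - f$ ($F{\left(f \right)} = 7 - \left(f + 0\right) = 7 - f$)
$g{\left(q,K \right)} = 1 + q^{2}$ ($g{\left(q,K \right)} = q q + \left(7 - 6\right) = q^{2} + \left(7 - 6\right) = q^{2} + 1 = 1 + q^{2}$)
$V{\left(u \right)} = - 2 u$
$- \frac{4086}{1705} + \frac{V{\left(g{\left(6,-1 \right)} \right)} + 379}{-383} = - \frac{4086}{1705} + \frac{- 2 \left(1 + 6^{2}\right) + 379}{-383} = \left(-4086\right) \frac{1}{1705} + \left(- 2 \left(1 + 36\right) + 379\right) \left(- \frac{1}{383}\right) = - \frac{4086}{1705} + \left(\left(-2\right) 37 + 379\right) \left(- \frac{1}{383}\right) = - \frac{4086}{1705} + \left(-74 + 379\right) \left(- \frac{1}{383}\right) = - \frac{4086}{1705} + 305 \left(- \frac{1}{383}\right) = - \frac{4086}{1705} - \frac{305}{383} = - \frac{2084963}{653015}$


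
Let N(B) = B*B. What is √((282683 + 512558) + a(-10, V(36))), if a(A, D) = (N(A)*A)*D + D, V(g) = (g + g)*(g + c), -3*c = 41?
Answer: I*√811151 ≈ 900.64*I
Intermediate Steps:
N(B) = B²
c = -41/3 (c = -⅓*41 = -41/3 ≈ -13.667)
V(g) = 2*g*(-41/3 + g) (V(g) = (g + g)*(g - 41/3) = (2*g)*(-41/3 + g) = 2*g*(-41/3 + g))
a(A, D) = D + D*A³ (a(A, D) = (A²*A)*D + D = A³*D + D = D*A³ + D = D + D*A³)
√((282683 + 512558) + a(-10, V(36))) = √((282683 + 512558) + ((⅔)*36*(-41 + 3*36))*(1 + (-10)³)) = √(795241 + ((⅔)*36*(-41 + 108))*(1 - 1000)) = √(795241 + ((⅔)*36*67)*(-999)) = √(795241 + 1608*(-999)) = √(795241 - 1606392) = √(-811151) = I*√811151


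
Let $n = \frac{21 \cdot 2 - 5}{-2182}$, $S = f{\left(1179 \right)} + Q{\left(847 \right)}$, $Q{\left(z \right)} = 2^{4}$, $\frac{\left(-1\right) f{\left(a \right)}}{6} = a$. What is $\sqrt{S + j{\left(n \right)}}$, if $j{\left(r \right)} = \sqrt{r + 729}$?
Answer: $\frac{\sqrt{-33604013192 + 2182 \sqrt{3470778662}}}{2182} \approx 83.851 i$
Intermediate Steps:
$f{\left(a \right)} = - 6 a$
$Q{\left(z \right)} = 16$
$S = -7058$ ($S = \left(-6\right) 1179 + 16 = -7074 + 16 = -7058$)
$n = - \frac{37}{2182}$ ($n = \left(42 - 5\right) \left(- \frac{1}{2182}\right) = 37 \left(- \frac{1}{2182}\right) = - \frac{37}{2182} \approx -0.016957$)
$j{\left(r \right)} = \sqrt{729 + r}$
$\sqrt{S + j{\left(n \right)}} = \sqrt{-7058 + \sqrt{729 - \frac{37}{2182}}} = \sqrt{-7058 + \sqrt{\frac{1590641}{2182}}} = \sqrt{-7058 + \frac{\sqrt{3470778662}}{2182}}$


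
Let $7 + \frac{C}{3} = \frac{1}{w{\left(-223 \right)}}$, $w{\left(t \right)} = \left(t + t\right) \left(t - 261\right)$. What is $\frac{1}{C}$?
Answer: $- \frac{215864}{4533141} \approx -0.047619$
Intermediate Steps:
$w{\left(t \right)} = 2 t \left(-261 + t\right)$
$C = - \frac{4533141}{215864}$ ($C = -21 + \frac{3}{2 \left(-223\right) \left(-261 - 223\right)} = -21 + \frac{3}{2 \left(-223\right) \left(-484\right)} = -21 + \frac{3}{215864} = - \frac{4533141}{215864} \approx -21.0$)
$\frac{1}{C} = \frac{1}{- \frac{4533141}{215864}} = - \frac{215864}{4533141}$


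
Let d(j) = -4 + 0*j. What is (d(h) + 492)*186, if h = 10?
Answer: 90768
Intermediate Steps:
d(j) = -4 (d(j) = -4 + 0 = -4)
(d(h) + 492)*186 = (-4 + 492)*186 = 488*186 = 90768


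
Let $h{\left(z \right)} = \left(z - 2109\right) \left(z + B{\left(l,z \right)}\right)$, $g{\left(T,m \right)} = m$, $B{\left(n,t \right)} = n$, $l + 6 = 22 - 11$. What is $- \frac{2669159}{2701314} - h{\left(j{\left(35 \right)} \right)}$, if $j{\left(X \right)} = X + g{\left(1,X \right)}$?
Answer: $\frac{413095774291}{2701314} \approx 1.5292 \cdot 10^{5}$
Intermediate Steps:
$l = 5$ ($l = -6 + \left(22 - 11\right) = -6 + 11 = 5$)
$j{\left(X \right)} = 2 X$ ($j{\left(X \right)} = X + X = 2 X$)
$h{\left(z \right)} = \left(-2109 + z\right) \left(5 + z\right)$ ($h{\left(z \right)} = \left(z - 2109\right) \left(z + 5\right) = \left(-2109 + z\right) \left(5 + z\right)$)
$- \frac{2669159}{2701314} - h{\left(j{\left(35 \right)} \right)} = - \frac{2669159}{2701314} - \left(-10545 + \left(2 \cdot 35\right)^{2} - 2104 \cdot 2 \cdot 35\right) = \left(-2669159\right) \frac{1}{2701314} - \left(-10545 + 70^{2} - 147280\right) = - \frac{2669159}{2701314} - \left(-10545 + 4900 - 147280\right) = - \frac{2669159}{2701314} - -152925 = - \frac{2669159}{2701314} + 152925 = \frac{413095774291}{2701314}$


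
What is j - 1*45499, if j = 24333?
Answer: -21166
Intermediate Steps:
j - 1*45499 = 24333 - 1*45499 = 24333 - 45499 = -21166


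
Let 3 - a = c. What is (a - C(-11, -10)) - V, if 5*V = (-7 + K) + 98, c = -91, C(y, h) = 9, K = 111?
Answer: 223/5 ≈ 44.600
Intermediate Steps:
a = 94 (a = 3 - 1*(-91) = 3 + 91 = 94)
V = 202/5 (V = ((-7 + 111) + 98)/5 = (104 + 98)/5 = (1/5)*202 = 202/5 ≈ 40.400)
(a - C(-11, -10)) - V = (94 - 1*9) - 1*202/5 = (94 - 9) - 202/5 = 85 - 202/5 = 223/5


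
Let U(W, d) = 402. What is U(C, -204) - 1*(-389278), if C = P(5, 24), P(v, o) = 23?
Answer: 389680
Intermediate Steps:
C = 23
U(C, -204) - 1*(-389278) = 402 - 1*(-389278) = 402 + 389278 = 389680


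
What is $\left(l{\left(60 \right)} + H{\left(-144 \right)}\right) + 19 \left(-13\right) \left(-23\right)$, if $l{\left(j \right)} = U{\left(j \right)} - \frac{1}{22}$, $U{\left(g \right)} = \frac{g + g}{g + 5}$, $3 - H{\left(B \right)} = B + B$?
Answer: $\frac{1708507}{286} \approx 5973.8$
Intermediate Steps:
$H{\left(B \right)} = 3 - 2 B$ ($H{\left(B \right)} = 3 - \left(B + B\right) = 3 - 2 B$)
$U{\left(g \right)} = \frac{2 g}{5 + g}$
$l{\left(j \right)} = - \frac{1}{22} + \frac{2 j}{5 + j}$ ($l{\left(j \right)} = \frac{2 j}{5 + j} - \frac{1}{22} = - \frac{1}{22} + \frac{2 j}{5 + j}$)
$\left(l{\left(60 \right)} + H{\left(-144 \right)}\right) + 19 \left(-13\right) \left(-23\right) = \left(\frac{-5 + 43 \cdot 60}{22 \left(5 + 60\right)} + \left(3 - -288\right)\right) + 19 \left(-13\right) \left(-23\right) = \left(\frac{-5 + 2580}{22 \cdot 65} + \left(3 + 288\right)\right) - -5681 = \left(\frac{1}{22} \cdot \frac{1}{65} \cdot 2575 + 291\right) + 5681 = \left(\frac{515}{286} + 291\right) + 5681 = \frac{83741}{286} + 5681 = \frac{1708507}{286}$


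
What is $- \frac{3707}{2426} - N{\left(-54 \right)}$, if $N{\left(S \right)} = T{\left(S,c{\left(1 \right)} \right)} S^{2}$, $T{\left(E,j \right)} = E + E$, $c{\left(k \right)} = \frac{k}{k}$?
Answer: $\frac{764011621}{2426} \approx 3.1493 \cdot 10^{5}$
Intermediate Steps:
$c{\left(k \right)} = 1$
$T{\left(E,j \right)} = 2 E$
$N{\left(S \right)} = 2 S^{3}$ ($N{\left(S \right)} = 2 S S^{2} = 2 S^{3}$)
$- \frac{3707}{2426} - N{\left(-54 \right)} = - \frac{3707}{2426} - 2 \left(-54\right)^{3} = \left(-3707\right) \frac{1}{2426} - 2 \left(-157464\right) = - \frac{3707}{2426} - -314928 = - \frac{3707}{2426} + 314928 = \frac{764011621}{2426}$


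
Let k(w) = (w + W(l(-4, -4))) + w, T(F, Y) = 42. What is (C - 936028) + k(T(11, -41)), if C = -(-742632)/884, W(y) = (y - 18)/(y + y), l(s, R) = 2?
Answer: -206658850/221 ≈ -9.3511e+5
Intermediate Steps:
W(y) = (-18 + y)/(2*y) (W(y) = (-18 + y)/((2*y)) = (-18 + y)*(1/(2*y)) = (-18 + y)/(2*y))
C = 185658/221 (C = -(-742632)/884 = -638*(-291/221) = 185658/221 ≈ 840.08)
k(w) = -4 + 2*w (k(w) = (w + (½)*(-18 + 2)/2) + w = (w + (½)*(½)*(-16)) + w = (w - 4) + w = (-4 + w) + w = -4 + 2*w)
(C - 936028) + k(T(11, -41)) = (185658/221 - 936028) + (-4 + 2*42) = -206676530/221 + (-4 + 84) = -206676530/221 + 80 = -206658850/221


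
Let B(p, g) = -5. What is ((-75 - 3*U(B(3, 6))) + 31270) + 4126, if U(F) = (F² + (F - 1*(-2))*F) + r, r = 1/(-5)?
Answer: 176008/5 ≈ 35202.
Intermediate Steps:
r = -⅕ ≈ -0.20000
U(F) = -⅕ + F² + F*(2 + F) (U(F) = (F² + (F - 1*(-2))*F) - ⅕ = (F² + (F + 2)*F) - ⅕ = (F² + (2 + F)*F) - ⅕ = (F² + F*(2 + F)) - ⅕ = -⅕ + F² + F*(2 + F))
((-75 - 3*U(B(3, 6))) + 31270) + 4126 = ((-75 - 3*(-⅕ + 2*(-5) + 2*(-5)²)) + 31270) + 4126 = ((-75 - 3*(-⅕ - 10 + 2*25)) + 31270) + 4126 = ((-75 - 3*(-⅕ - 10 + 50)) + 31270) + 4126 = ((-75 - 3*199/5) + 31270) + 4126 = ((-75 - 597/5) + 31270) + 4126 = (-972/5 + 31270) + 4126 = 155378/5 + 4126 = 176008/5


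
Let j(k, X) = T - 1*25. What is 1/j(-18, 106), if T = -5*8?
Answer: -1/65 ≈ -0.015385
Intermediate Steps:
T = -40
j(k, X) = -65 (j(k, X) = -40 - 1*25 = -40 - 25 = -65)
1/j(-18, 106) = 1/(-65) = -1/65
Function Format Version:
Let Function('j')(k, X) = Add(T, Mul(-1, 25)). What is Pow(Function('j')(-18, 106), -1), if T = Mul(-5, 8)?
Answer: Rational(-1, 65) ≈ -0.015385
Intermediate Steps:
T = -40
Function('j')(k, X) = -65 (Function('j')(k, X) = Add(-40, Mul(-1, 25)) = Add(-40, -25) = -65)
Pow(Function('j')(-18, 106), -1) = Pow(-65, -1) = Rational(-1, 65)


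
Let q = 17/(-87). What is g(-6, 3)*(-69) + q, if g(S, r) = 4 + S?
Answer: 11989/87 ≈ 137.80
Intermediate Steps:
q = -17/87 (q = 17*(-1/87) = -17/87 ≈ -0.19540)
g(-6, 3)*(-69) + q = (4 - 6)*(-69) - 17/87 = -2*(-69) - 17/87 = 138 - 17/87 = 11989/87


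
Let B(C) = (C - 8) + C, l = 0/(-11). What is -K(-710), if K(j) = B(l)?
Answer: 8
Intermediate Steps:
l = 0 (l = 0*(-1/11) = 0)
B(C) = -8 + 2*C (B(C) = (-8 + C) + C = -8 + 2*C)
K(j) = -8 (K(j) = -8 + 2*0 = -8 + 0 = -8)
-K(-710) = -1*(-8) = 8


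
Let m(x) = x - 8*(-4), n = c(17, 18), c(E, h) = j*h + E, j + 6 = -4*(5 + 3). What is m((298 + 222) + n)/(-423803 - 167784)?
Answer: 115/591587 ≈ 0.00019439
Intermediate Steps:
j = -38 (j = -6 - 4*(5 + 3) = -6 - 4*8 = -6 - 32 = -38)
c(E, h) = E - 38*h (c(E, h) = -38*h + E = E - 38*h)
n = -667 (n = 17 - 38*18 = 17 - 684 = -667)
m(x) = 32 + x (m(x) = x + 32 = 32 + x)
m((298 + 222) + n)/(-423803 - 167784) = (32 + ((298 + 222) - 667))/(-423803 - 167784) = (32 + (520 - 667))/(-591587) = (32 - 147)*(-1/591587) = -115*(-1/591587) = 115/591587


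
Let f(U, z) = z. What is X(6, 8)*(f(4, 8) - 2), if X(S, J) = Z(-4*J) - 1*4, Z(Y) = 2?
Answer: -12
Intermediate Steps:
X(S, J) = -2 (X(S, J) = 2 - 1*4 = 2 - 4 = -2)
X(6, 8)*(f(4, 8) - 2) = -2*(8 - 2) = -2*6 = -12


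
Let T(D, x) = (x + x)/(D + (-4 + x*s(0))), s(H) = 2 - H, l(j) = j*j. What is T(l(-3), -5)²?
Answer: 4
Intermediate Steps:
l(j) = j²
T(D, x) = 2*x/(-4 + D + 2*x) (T(D, x) = (x + x)/(D + (-4 + x*(2 - 1*0))) = (2*x)/(D + (-4 + x*(2 + 0))) = (2*x)/(D + (-4 + x*2)) = (2*x)/(D + (-4 + 2*x)) = (2*x)/(-4 + D + 2*x) = 2*x/(-4 + D + 2*x))
T(l(-3), -5)² = (2*(-5)/(-4 + (-3)² + 2*(-5)))² = (2*(-5)/(-4 + 9 - 10))² = (2*(-5)/(-5))² = (2*(-5)*(-⅕))² = 2² = 4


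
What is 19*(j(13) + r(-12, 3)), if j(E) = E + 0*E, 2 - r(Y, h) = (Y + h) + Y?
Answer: 684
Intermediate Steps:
r(Y, h) = 2 - h - 2*Y (r(Y, h) = 2 - ((Y + h) + Y) = 2 - (h + 2*Y) = 2 + (-h - 2*Y) = 2 - h - 2*Y)
j(E) = E (j(E) = E + 0 = E)
19*(j(13) + r(-12, 3)) = 19*(13 + (2 - 1*3 - 2*(-12))) = 19*(13 + (2 - 3 + 24)) = 19*(13 + 23) = 19*36 = 684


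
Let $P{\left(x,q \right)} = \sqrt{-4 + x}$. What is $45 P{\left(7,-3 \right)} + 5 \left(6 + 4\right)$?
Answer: $50 + 45 \sqrt{3} \approx 127.94$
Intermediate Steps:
$45 P{\left(7,-3 \right)} + 5 \left(6 + 4\right) = 45 \sqrt{-4 + 7} + 5 \left(6 + 4\right) = 45 \sqrt{3} + 5 \cdot 10 = 45 \sqrt{3} + 50 = 50 + 45 \sqrt{3}$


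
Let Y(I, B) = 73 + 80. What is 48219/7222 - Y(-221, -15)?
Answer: -1056747/7222 ≈ -146.32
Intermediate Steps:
Y(I, B) = 153
48219/7222 - Y(-221, -15) = 48219/7222 - 1*153 = 48219*(1/7222) - 153 = 48219/7222 - 153 = -1056747/7222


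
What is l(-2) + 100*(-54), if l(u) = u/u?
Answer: -5399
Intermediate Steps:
l(u) = 1
l(-2) + 100*(-54) = 1 + 100*(-54) = 1 - 5400 = -5399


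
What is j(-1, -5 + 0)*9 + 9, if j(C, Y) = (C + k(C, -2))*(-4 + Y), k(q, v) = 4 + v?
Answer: -72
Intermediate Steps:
j(C, Y) = (-4 + Y)*(2 + C) (j(C, Y) = (C + (4 - 2))*(-4 + Y) = (C + 2)*(-4 + Y) = (2 + C)*(-4 + Y) = (-4 + Y)*(2 + C))
j(-1, -5 + 0)*9 + 9 = (-8 - 4*(-1) + 2*(-5 + 0) - (-5 + 0))*9 + 9 = (-8 + 4 + 2*(-5) - 1*(-5))*9 + 9 = (-8 + 4 - 10 + 5)*9 + 9 = -9*9 + 9 = -81 + 9 = -72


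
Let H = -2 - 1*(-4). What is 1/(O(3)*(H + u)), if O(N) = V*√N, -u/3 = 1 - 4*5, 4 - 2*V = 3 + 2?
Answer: -2*√3/177 ≈ -0.019571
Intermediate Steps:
H = 2 (H = -2 + 4 = 2)
V = -½ (V = 2 - (3 + 2)/2 = 2 - ½*5 = 2 - 5/2 = -½ ≈ -0.50000)
u = 57 (u = -3*(1 - 4*5) = -3*(1 - 20) = -3*(-19) = 57)
O(N) = -√N/2
1/(O(3)*(H + u)) = 1/((-√3/2)*(2 + 57)) = 1/(-√3/2*59) = 1/(-59*√3/2) = -2*√3/177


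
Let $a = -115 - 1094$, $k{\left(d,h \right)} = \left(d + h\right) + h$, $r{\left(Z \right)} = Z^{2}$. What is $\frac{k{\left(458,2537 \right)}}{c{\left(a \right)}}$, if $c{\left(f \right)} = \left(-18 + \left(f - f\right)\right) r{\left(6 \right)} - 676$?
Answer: $- \frac{1383}{331} \approx -4.1782$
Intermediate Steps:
$k{\left(d,h \right)} = d + 2 h$
$a = -1209$
$c{\left(f \right)} = -1324$ ($c{\left(f \right)} = \left(-18 + \left(f - f\right)\right) 6^{2} - 676 = \left(-18 + 0\right) 36 - 676 = \left(-18\right) 36 - 676 = -648 - 676 = -1324$)
$\frac{k{\left(458,2537 \right)}}{c{\left(a \right)}} = \frac{458 + 2 \cdot 2537}{-1324} = \left(458 + 5074\right) \left(- \frac{1}{1324}\right) = 5532 \left(- \frac{1}{1324}\right) = - \frac{1383}{331}$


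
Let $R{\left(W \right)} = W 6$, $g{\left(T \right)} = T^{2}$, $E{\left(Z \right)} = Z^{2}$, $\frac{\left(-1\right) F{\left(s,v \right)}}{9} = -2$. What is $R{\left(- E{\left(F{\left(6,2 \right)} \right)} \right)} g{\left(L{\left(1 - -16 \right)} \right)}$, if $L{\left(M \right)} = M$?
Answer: $-561816$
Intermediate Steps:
$F{\left(s,v \right)} = 18$ ($F{\left(s,v \right)} = \left(-9\right) \left(-2\right) = 18$)
$R{\left(W \right)} = 6 W$
$R{\left(- E{\left(F{\left(6,2 \right)} \right)} \right)} g{\left(L{\left(1 - -16 \right)} \right)} = 6 \left(- 18^{2}\right) \left(1 - -16\right)^{2} = 6 \left(\left(-1\right) 324\right) \left(1 + 16\right)^{2} = 6 \left(-324\right) 17^{2} = \left(-1944\right) 289 = -561816$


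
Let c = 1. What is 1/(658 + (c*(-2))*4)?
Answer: 1/650 ≈ 0.0015385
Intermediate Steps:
1/(658 + (c*(-2))*4) = 1/(658 + (1*(-2))*4) = 1/(658 - 2*4) = 1/(658 - 8) = 1/650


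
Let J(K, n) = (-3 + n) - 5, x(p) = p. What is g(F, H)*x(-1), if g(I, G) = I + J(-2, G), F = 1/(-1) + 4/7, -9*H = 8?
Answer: 587/63 ≈ 9.3175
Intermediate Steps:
J(K, n) = -8 + n
H = -8/9 (H = -1/9*8 = -8/9 ≈ -0.88889)
F = -3/7 (F = 1*(-1) + 4*(1/7) = -1 + 4/7 = -3/7 ≈ -0.42857)
g(I, G) = -8 + G + I (g(I, G) = I + (-8 + G) = -8 + G + I)
g(F, H)*x(-1) = (-8 - 8/9 - 3/7)*(-1) = -587/63*(-1) = 587/63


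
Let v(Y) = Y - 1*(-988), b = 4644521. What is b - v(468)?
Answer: 4643065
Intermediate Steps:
v(Y) = 988 + Y (v(Y) = Y + 988 = 988 + Y)
b - v(468) = 4644521 - (988 + 468) = 4644521 - 1*1456 = 4644521 - 1456 = 4643065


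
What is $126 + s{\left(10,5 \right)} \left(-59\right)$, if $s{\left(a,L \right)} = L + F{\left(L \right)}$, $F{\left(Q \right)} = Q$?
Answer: $-464$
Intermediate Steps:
$s{\left(a,L \right)} = 2 L$ ($s{\left(a,L \right)} = L + L = 2 L$)
$126 + s{\left(10,5 \right)} \left(-59\right) = 126 + 2 \cdot 5 \left(-59\right) = 126 + 10 \left(-59\right) = 126 - 590 = -464$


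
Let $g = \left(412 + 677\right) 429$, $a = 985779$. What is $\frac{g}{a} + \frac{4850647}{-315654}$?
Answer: $- \frac{514910933071}{34573898274} \approx -14.893$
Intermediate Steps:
$g = 467181$ ($g = 1089 \cdot 429 = 467181$)
$\frac{g}{a} + \frac{4850647}{-315654} = \frac{467181}{985779} + \frac{4850647}{-315654} = 467181 \cdot \frac{1}{985779} + 4850647 \left(- \frac{1}{315654}\right) = \frac{51909}{109531} - \frac{4850647}{315654} = - \frac{514910933071}{34573898274}$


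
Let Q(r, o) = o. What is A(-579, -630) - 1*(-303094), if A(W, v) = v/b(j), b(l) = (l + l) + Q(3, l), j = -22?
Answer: 3334139/11 ≈ 3.0310e+5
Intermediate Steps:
b(l) = 3*l (b(l) = (l + l) + l = 2*l + l = 3*l)
A(W, v) = -v/66 (A(W, v) = v/((3*(-22))) = v/(-66) = v*(-1/66) = -v/66)
A(-579, -630) - 1*(-303094) = -1/66*(-630) - 1*(-303094) = 105/11 + 303094 = 3334139/11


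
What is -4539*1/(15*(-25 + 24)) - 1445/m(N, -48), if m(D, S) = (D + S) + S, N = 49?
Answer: 78336/235 ≈ 333.34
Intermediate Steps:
m(D, S) = D + 2*S
-4539*1/(15*(-25 + 24)) - 1445/m(N, -48) = -4539*1/(15*(-25 + 24)) - 1445/(49 + 2*(-48)) = -4539/(15*(-1)) - 1445/(49 - 96) = -4539/(-15) - 1445/(-47) = -4539*(-1/15) - 1445*(-1/47) = 1513/5 + 1445/47 = 78336/235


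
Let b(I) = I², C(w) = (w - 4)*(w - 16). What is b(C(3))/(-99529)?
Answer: -169/99529 ≈ -0.0016980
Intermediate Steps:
C(w) = (-16 + w)*(-4 + w) (C(w) = (-4 + w)*(-16 + w) = (-16 + w)*(-4 + w))
b(C(3))/(-99529) = (64 + 3² - 20*3)²/(-99529) = (64 + 9 - 60)²*(-1/99529) = 13²*(-1/99529) = 169*(-1/99529) = -169/99529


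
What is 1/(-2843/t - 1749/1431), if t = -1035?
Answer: 345/526 ≈ 0.65589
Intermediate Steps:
1/(-2843/t - 1749/1431) = 1/(-2843/(-1035) - 1749/1431) = 1/(-2843*(-1/1035) - 1749*1/1431) = 1/(2843/1035 - 11/9) = 1/(526/345) = 345/526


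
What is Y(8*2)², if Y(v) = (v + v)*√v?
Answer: 16384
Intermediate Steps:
Y(v) = 2*v^(3/2) (Y(v) = (2*v)*√v = 2*v^(3/2))
Y(8*2)² = (2*(8*2)^(3/2))² = (2*16^(3/2))² = (2*64)² = 128² = 16384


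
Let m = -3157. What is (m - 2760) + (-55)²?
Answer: -2892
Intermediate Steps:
(m - 2760) + (-55)² = (-3157 - 2760) + (-55)² = -5917 + 3025 = -2892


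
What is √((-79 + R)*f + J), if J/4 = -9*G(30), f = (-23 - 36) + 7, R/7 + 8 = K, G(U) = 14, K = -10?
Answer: 2*√2539 ≈ 100.78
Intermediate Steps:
R = -126 (R = -56 + 7*(-10) = -56 - 70 = -126)
f = -52 (f = -59 + 7 = -52)
J = -504 (J = 4*(-9*14) = 4*(-126) = -504)
√((-79 + R)*f + J) = √((-79 - 126)*(-52) - 504) = √(-205*(-52) - 504) = √(10660 - 504) = √10156 = 2*√2539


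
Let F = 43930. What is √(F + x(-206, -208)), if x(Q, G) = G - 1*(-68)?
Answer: √43790 ≈ 209.26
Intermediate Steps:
x(Q, G) = 68 + G (x(Q, G) = G + 68 = 68 + G)
√(F + x(-206, -208)) = √(43930 + (68 - 208)) = √(43930 - 140) = √43790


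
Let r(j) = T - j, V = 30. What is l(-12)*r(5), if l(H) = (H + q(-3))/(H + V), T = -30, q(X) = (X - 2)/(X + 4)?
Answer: 595/18 ≈ 33.056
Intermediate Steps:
q(X) = (-2 + X)/(4 + X)
l(H) = (-5 + H)/(30 + H) (l(H) = (H + (-2 - 3)/(4 - 3))/(H + 30) = (H - 5/1)/(30 + H) = (H + 1*(-5))/(30 + H) = (H - 5)/(30 + H) = (-5 + H)/(30 + H))
r(j) = -30 - j
l(-12)*r(5) = ((-5 - 12)/(30 - 12))*(-30 - 1*5) = (-17/18)*(-30 - 5) = ((1/18)*(-17))*(-35) = -17/18*(-35) = 595/18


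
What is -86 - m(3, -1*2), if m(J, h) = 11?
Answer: -97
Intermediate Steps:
-86 - m(3, -1*2) = -86 - 1*11 = -86 - 11 = -97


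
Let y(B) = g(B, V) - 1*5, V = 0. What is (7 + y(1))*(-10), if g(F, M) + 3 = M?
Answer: 10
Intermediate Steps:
g(F, M) = -3 + M
y(B) = -8 (y(B) = (-3 + 0) - 1*5 = -3 - 5 = -8)
(7 + y(1))*(-10) = (7 - 8)*(-10) = -1*(-10) = 10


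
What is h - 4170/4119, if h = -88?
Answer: -122214/1373 ≈ -89.012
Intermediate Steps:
h - 4170/4119 = -88 - 4170/4119 = -88 - 1*1390/1373 = -88 - 1390/1373 = -122214/1373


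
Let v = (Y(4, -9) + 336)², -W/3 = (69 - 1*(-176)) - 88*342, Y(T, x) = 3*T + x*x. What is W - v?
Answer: -94488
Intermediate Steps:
Y(T, x) = x² + 3*T (Y(T, x) = 3*T + x² = x² + 3*T)
W = 89553 (W = -3*((69 - 1*(-176)) - 88*342) = -3*((69 + 176) - 30096) = -3*(245 - 30096) = -3*(-29851) = 89553)
v = 184041 (v = (((-9)² + 3*4) + 336)² = ((81 + 12) + 336)² = (93 + 336)² = 429² = 184041)
W - v = 89553 - 1*184041 = 89553 - 184041 = -94488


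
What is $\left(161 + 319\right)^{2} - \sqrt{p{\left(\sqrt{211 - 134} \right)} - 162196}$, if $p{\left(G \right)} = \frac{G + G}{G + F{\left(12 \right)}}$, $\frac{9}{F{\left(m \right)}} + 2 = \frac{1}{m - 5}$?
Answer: $230400 - \frac{\sqrt{10218348 - 2108522 \sqrt{77}}}{\sqrt{-63 + 13 \sqrt{77}}} \approx 2.304 \cdot 10^{5} - 402.73 i$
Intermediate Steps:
$F{\left(m \right)} = \frac{9}{-2 + \frac{1}{-5 + m}}$ ($F{\left(m \right)} = \frac{9}{-2 + \frac{1}{m - 5}} = \frac{9}{-2 + \frac{1}{-5 + m}}$)
$p{\left(G \right)} = \frac{2 G}{- \frac{63}{13} + G}$ ($p{\left(G \right)} = \frac{G + G}{G + \frac{9 \left(5 - 12\right)}{-11 + 2 \cdot 12}} = \frac{2 G}{G + \frac{9 \left(5 - 12\right)}{-11 + 24}} = \frac{2 G}{G + 9 \cdot \frac{1}{13} \left(-7\right)} = \frac{2 G}{G - \frac{63}{13}} = \frac{2 G}{- \frac{63}{13} + G}$)
$\left(161 + 319\right)^{2} - \sqrt{p{\left(\sqrt{211 - 134} \right)} - 162196} = \left(161 + 319\right)^{2} - \sqrt{\frac{26 \sqrt{211 - 134}}{-63 + 13 \sqrt{211 - 134}} - 162196} = 480^{2} - \sqrt{\frac{26 \sqrt{77}}{-63 + 13 \sqrt{77}} - 162196} = 230400 - \sqrt{-162196 + \frac{26 \sqrt{77}}{-63 + 13 \sqrt{77}}}$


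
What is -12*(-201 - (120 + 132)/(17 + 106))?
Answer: 99900/41 ≈ 2436.6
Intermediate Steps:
-12*(-201 - (120 + 132)/(17 + 106)) = -12*(-201 - 252/123) = -12*(-201 - 1*84/41) = -12*(-201 - 84/41) = -12*(-8325/41) = 99900/41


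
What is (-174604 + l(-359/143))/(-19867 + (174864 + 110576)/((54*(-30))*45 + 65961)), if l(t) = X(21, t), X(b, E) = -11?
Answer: 1211653485/138142553 ≈ 8.7710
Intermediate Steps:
l(t) = -11
(-174604 + l(-359/143))/(-19867 + (174864 + 110576)/((54*(-30))*45 + 65961)) = (-174604 - 11)/(-19867 + (174864 + 110576)/((54*(-30))*45 + 65961)) = -174615/(-19867 + 285440/(-1620*45 + 65961)) = -174615/(-19867 + 285440/(-72900 + 65961)) = -174615/(-19867 + 285440/(-6939)) = -174615/(-19867 + 285440*(-1/6939)) = -174615/(-19867 - 285440/6939) = -174615/(-138142553/6939) = -174615*(-6939/138142553) = 1211653485/138142553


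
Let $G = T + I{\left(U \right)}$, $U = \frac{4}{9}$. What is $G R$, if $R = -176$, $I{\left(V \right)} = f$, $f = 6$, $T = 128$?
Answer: $-23584$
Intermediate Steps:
$U = \frac{4}{9}$ ($U = 4 \cdot \frac{1}{9} = \frac{4}{9} \approx 0.44444$)
$I{\left(V \right)} = 6$
$G = 134$ ($G = 128 + 6 = 134$)
$G R = 134 \left(-176\right) = -23584$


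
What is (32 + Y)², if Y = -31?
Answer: 1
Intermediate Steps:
(32 + Y)² = (32 - 31)² = 1² = 1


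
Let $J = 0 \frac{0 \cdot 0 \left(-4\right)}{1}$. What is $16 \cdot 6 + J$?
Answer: $96$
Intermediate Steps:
$J = 0$ ($J = 0 \cdot 0 \left(-4\right) 1 = 0 \cdot 0 \cdot 1 = 0 \cdot 0 = 0$)
$16 \cdot 6 + J = 16 \cdot 6 + 0 = 96 + 0 = 96$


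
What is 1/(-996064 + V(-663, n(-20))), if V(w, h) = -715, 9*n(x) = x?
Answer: -1/996779 ≈ -1.0032e-6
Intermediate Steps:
n(x) = x/9
1/(-996064 + V(-663, n(-20))) = 1/(-996064 - 715) = 1/(-996779) = -1/996779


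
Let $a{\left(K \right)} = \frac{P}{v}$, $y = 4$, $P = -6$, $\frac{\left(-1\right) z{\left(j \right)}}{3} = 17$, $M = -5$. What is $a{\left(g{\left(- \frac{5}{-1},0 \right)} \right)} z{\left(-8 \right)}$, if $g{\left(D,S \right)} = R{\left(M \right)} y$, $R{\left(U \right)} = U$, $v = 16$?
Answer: $\frac{153}{8} \approx 19.125$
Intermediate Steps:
$z{\left(j \right)} = -51$ ($z{\left(j \right)} = \left(-3\right) 17 = -51$)
$g{\left(D,S \right)} = -20$ ($g{\left(D,S \right)} = \left(-5\right) 4 = -20$)
$a{\left(K \right)} = - \frac{3}{8}$ ($a{\left(K \right)} = - \frac{6}{16} = \left(-6\right) \frac{1}{16} = - \frac{3}{8}$)
$a{\left(g{\left(- \frac{5}{-1},0 \right)} \right)} z{\left(-8 \right)} = \left(- \frac{3}{8}\right) \left(-51\right) = \frac{153}{8}$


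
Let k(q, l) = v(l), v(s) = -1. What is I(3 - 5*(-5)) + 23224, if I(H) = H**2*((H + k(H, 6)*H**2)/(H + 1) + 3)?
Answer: 149000/29 ≈ 5137.9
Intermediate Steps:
k(q, l) = -1
I(H) = H**2*(3 + (H - H**2)/(1 + H)) (I(H) = H**2*((H - H**2)/(H + 1) + 3) = H**2*((H - H**2)/(1 + H) + 3) = H**2*(3 + (H - H**2)/(1 + H)))
I(3 - 5*(-5)) + 23224 = (3 - 5*(-5))**2*(3 - (3 - 5*(-5))**2 + 4*(3 - 5*(-5)))/(1 + (3 - 5*(-5))) + 23224 = (3 + 25)**2*(3 - (3 + 25)**2 + 4*(3 + 25))/(1 + (3 + 25)) + 23224 = 28**2*(3 - 1*28**2 + 4*28)/(1 + 28) + 23224 = 784*(3 - 1*784 + 112)/29 + 23224 = 784*(1/29)*(3 - 784 + 112) + 23224 = 784*(1/29)*(-669) + 23224 = -524496/29 + 23224 = 149000/29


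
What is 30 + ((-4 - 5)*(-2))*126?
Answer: 2298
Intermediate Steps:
30 + ((-4 - 5)*(-2))*126 = 30 - 9*(-2)*126 = 30 + 18*126 = 30 + 2268 = 2298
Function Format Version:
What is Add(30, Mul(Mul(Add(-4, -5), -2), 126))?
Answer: 2298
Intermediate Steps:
Add(30, Mul(Mul(Add(-4, -5), -2), 126)) = Add(30, Mul(Mul(-9, -2), 126)) = Add(30, Mul(18, 126)) = Add(30, 2268) = 2298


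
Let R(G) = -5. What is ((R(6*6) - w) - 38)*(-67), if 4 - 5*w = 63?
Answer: 10452/5 ≈ 2090.4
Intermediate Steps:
w = -59/5 (w = ⅘ - ⅕*63 = ⅘ - 63/5 = -59/5 ≈ -11.800)
((R(6*6) - w) - 38)*(-67) = ((-5 - 1*(-59/5)) - 38)*(-67) = ((-5 + 59/5) - 38)*(-67) = (34/5 - 38)*(-67) = -156/5*(-67) = 10452/5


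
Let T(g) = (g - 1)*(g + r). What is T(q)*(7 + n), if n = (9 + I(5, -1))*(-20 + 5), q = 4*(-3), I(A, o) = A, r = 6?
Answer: -15834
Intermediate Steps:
q = -12
n = -210 (n = (9 + 5)*(-20 + 5) = 14*(-15) = -210)
T(g) = (-1 + g)*(6 + g) (T(g) = (g - 1)*(g + 6) = (-1 + g)*(6 + g))
T(q)*(7 + n) = (-6 + (-12)² + 5*(-12))*(7 - 210) = (-6 + 144 - 60)*(-203) = 78*(-203) = -15834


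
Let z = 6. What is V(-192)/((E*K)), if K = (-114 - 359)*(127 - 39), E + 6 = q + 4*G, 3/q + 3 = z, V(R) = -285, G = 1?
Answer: -285/41624 ≈ -0.0068470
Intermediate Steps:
q = 1 (q = 3/(-3 + 6) = 3/3 = 3*(⅓) = 1)
E = -1 (E = -6 + (1 + 4*1) = -6 + (1 + 4) = -6 + 5 = -1)
K = -41624 (K = -473*88 = -41624)
V(-192)/((E*K)) = -285/((-1*(-41624))) = -285/41624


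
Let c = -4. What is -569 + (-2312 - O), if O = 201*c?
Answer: -2077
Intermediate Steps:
O = -804 (O = 201*(-4) = -804)
-569 + (-2312 - O) = -569 + (-2312 - 1*(-804)) = -569 + (-2312 + 804) = -569 - 1508 = -2077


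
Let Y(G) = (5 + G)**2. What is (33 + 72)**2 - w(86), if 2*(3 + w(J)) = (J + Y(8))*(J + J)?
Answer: -10902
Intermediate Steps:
w(J) = -3 + J*(169 + J) (w(J) = -3 + ((J + (5 + 8)**2)*(J + J))/2 = -3 + ((J + 13**2)*(2*J))/2 = -3 + ((J + 169)*(2*J))/2 = -3 + ((169 + J)*(2*J))/2 = -3 + (2*J*(169 + J))/2 = -3 + J*(169 + J))
(33 + 72)**2 - w(86) = (33 + 72)**2 - (-3 + 86**2 + 169*86) = 105**2 - (-3 + 7396 + 14534) = 11025 - 1*21927 = 11025 - 21927 = -10902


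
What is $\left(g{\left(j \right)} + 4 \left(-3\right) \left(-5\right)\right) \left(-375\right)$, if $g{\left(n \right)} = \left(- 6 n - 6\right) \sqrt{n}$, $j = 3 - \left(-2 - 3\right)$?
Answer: $-22500 + 40500 \sqrt{2} \approx 34776.0$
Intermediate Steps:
$j = 8$ ($j = 3 - \left(-2 - 3\right) = 3 - -5 = 3 + 5 = 8$)
$g{\left(n \right)} = \sqrt{n} \left(-6 - 6 n\right)$ ($g{\left(n \right)} = \left(-6 - 6 n\right) \sqrt{n} = \sqrt{n} \left(-6 - 6 n\right)$)
$\left(g{\left(j \right)} + 4 \left(-3\right) \left(-5\right)\right) \left(-375\right) = \left(6 \sqrt{8} \left(-1 - 8\right) + 4 \left(-3\right) \left(-5\right)\right) \left(-375\right) = \left(6 \cdot 2 \sqrt{2} \left(-1 - 8\right) - -60\right) \left(-375\right) = \left(6 \cdot 2 \sqrt{2} \left(-9\right) + 60\right) \left(-375\right) = \left(- 108 \sqrt{2} + 60\right) \left(-375\right) = \left(60 - 108 \sqrt{2}\right) \left(-375\right) = -22500 + 40500 \sqrt{2}$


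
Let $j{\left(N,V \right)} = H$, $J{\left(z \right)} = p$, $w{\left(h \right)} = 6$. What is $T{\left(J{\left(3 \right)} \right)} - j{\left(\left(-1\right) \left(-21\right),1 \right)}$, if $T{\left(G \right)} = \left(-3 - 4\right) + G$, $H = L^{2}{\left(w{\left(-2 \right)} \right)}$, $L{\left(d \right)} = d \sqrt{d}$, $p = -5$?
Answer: $-228$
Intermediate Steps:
$J{\left(z \right)} = -5$
$L{\left(d \right)} = d^{\frac{3}{2}}$
$H = 216$ ($H = \left(6^{\frac{3}{2}}\right)^{2} = \left(6 \sqrt{6}\right)^{2} = 216$)
$j{\left(N,V \right)} = 216$
$T{\left(G \right)} = -7 + G$
$T{\left(J{\left(3 \right)} \right)} - j{\left(\left(-1\right) \left(-21\right),1 \right)} = \left(-7 - 5\right) - 216 = -12 - 216 = -228$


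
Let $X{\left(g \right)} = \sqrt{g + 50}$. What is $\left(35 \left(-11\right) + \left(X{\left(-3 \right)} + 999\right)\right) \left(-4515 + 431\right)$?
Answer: $-2507576 - 4084 \sqrt{47} \approx -2.5356 \cdot 10^{6}$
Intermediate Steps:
$X{\left(g \right)} = \sqrt{50 + g}$
$\left(35 \left(-11\right) + \left(X{\left(-3 \right)} + 999\right)\right) \left(-4515 + 431\right) = \left(35 \left(-11\right) + \left(\sqrt{50 - 3} + 999\right)\right) \left(-4515 + 431\right) = \left(-385 + \left(\sqrt{47} + 999\right)\right) \left(-4084\right) = \left(-385 + \left(999 + \sqrt{47}\right)\right) \left(-4084\right) = \left(614 + \sqrt{47}\right) \left(-4084\right) = -2507576 - 4084 \sqrt{47}$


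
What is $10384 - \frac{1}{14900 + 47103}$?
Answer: $\frac{643839151}{62003} \approx 10384.0$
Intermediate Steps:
$10384 - \frac{1}{14900 + 47103} = 10384 - \frac{1}{62003} = \frac{643839151}{62003}$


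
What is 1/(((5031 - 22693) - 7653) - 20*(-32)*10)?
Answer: -1/18915 ≈ -5.2868e-5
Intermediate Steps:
1/(((5031 - 22693) - 7653) - 20*(-32)*10) = 1/((-17662 - 7653) + 640*10) = 1/(-25315 + 6400) = 1/(-18915) = -1/18915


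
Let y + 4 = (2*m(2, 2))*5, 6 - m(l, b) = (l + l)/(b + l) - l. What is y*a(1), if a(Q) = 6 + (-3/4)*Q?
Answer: 693/2 ≈ 346.50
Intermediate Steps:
a(Q) = 6 - 3*Q/4 (a(Q) = 6 + (-3*¼)*Q = 6 - 3*Q/4)
m(l, b) = 6 + l - 2*l/(b + l) (m(l, b) = 6 - ((l + l)/(b + l) - l) = 6 - ((2*l)/(b + l) - l) = 6 - (2*l/(b + l) - l) = 6 - (-l + 2*l/(b + l)) = 6 + (l - 2*l/(b + l)) = 6 + l - 2*l/(b + l))
y = 66 (y = -4 + (2*((2² + 4*2 + 6*2 + 2*2)/(2 + 2)))*5 = -4 + (2*((4 + 8 + 12 + 4)/4))*5 = -4 + (2*((¼)*28))*5 = -4 + (2*7)*5 = -4 + 14*5 = -4 + 70 = 66)
y*a(1) = 66*(6 - ¾*1) = 66*(6 - ¾) = 66*(21/4) = 693/2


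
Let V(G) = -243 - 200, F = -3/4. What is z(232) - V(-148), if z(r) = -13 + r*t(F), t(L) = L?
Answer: 256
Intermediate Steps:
F = -3/4 (F = -3*1/4 = -3/4 ≈ -0.75000)
V(G) = -443
z(r) = -13 - 3*r/4 (z(r) = -13 + r*(-3/4) = -13 - 3*r/4)
z(232) - V(-148) = (-13 - 3/4*232) - 1*(-443) = (-13 - 174) + 443 = -187 + 443 = 256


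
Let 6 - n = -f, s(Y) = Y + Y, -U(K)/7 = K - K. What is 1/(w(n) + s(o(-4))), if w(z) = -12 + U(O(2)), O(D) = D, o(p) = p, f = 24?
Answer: -1/20 ≈ -0.050000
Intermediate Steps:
U(K) = 0 (U(K) = -7*(K - K) = -7*0 = 0)
s(Y) = 2*Y
n = 30 (n = 6 - (-1)*24 = 6 - 1*(-24) = 6 + 24 = 30)
w(z) = -12 (w(z) = -12 + 0 = -12)
1/(w(n) + s(o(-4))) = 1/(-12 + 2*(-4)) = 1/(-12 - 8) = 1/(-20) = -1/20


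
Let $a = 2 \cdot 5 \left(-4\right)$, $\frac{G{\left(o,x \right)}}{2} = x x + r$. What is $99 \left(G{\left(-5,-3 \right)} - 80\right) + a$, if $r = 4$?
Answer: $-5386$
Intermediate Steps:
$G{\left(o,x \right)} = 8 + 2 x^{2}$ ($G{\left(o,x \right)} = 2 \left(x x + 4\right) = 2 \left(x^{2} + 4\right) = 2 \left(4 + x^{2}\right) = 8 + 2 x^{2}$)
$a = -40$ ($a = 10 \left(-4\right) = -40$)
$99 \left(G{\left(-5,-3 \right)} - 80\right) + a = 99 \left(\left(8 + 2 \left(-3\right)^{2}\right) - 80\right) - 40 = 99 \left(\left(8 + 2 \cdot 9\right) - 80\right) - 40 = 99 \left(\left(8 + 18\right) - 80\right) - 40 = 99 \left(26 - 80\right) - 40 = 99 \left(-54\right) - 40 = -5346 - 40 = -5386$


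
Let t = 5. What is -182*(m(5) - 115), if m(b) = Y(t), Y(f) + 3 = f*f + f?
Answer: 16016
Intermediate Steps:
Y(f) = -3 + f + f² (Y(f) = -3 + (f*f + f) = -3 + (f² + f) = -3 + (f + f²) = -3 + f + f²)
m(b) = 27 (m(b) = -3 + 5 + 5² = -3 + 5 + 25 = 27)
-182*(m(5) - 115) = -182*(27 - 115) = -182*(-88) = 16016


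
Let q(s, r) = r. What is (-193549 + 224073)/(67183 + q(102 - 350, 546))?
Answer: 30524/67729 ≈ 0.45068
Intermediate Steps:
(-193549 + 224073)/(67183 + q(102 - 350, 546)) = (-193549 + 224073)/(67183 + 546) = 30524/67729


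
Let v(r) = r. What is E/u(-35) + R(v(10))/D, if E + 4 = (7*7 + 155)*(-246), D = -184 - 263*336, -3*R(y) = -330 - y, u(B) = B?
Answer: 3333182857/2324490 ≈ 1433.9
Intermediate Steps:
R(y) = 110 + y/3 (R(y) = -(-330 - y)/3 = 110 + y/3)
D = -88552 (D = -184 - 88368 = -88552)
E = -50188 (E = -4 + (7*7 + 155)*(-246) = -4 + (49 + 155)*(-246) = -4 + 204*(-246) = -4 - 50184 = -50188)
E/u(-35) + R(v(10))/D = -50188/(-35) + (110 + (1/3)*10)/(-88552) = -50188*(-1/35) + (110 + 10/3)*(-1/88552) = 50188/35 + (340/3)*(-1/88552) = 50188/35 - 85/66414 = 3333182857/2324490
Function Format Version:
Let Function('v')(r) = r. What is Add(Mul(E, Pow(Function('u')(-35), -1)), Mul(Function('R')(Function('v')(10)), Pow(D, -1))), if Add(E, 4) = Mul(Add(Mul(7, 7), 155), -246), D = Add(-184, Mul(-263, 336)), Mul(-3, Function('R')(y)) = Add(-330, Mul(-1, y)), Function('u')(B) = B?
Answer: Rational(3333182857, 2324490) ≈ 1433.9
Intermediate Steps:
Function('R')(y) = Add(110, Mul(Rational(1, 3), y)) (Function('R')(y) = Mul(Rational(-1, 3), Add(-330, Mul(-1, y))) = Add(110, Mul(Rational(1, 3), y)))
D = -88552 (D = Add(-184, -88368) = -88552)
E = -50188 (E = Add(-4, Mul(Add(Mul(7, 7), 155), -246)) = Add(-4, Mul(Add(49, 155), -246)) = Add(-4, Mul(204, -246)) = Add(-4, -50184) = -50188)
Add(Mul(E, Pow(Function('u')(-35), -1)), Mul(Function('R')(Function('v')(10)), Pow(D, -1))) = Add(Mul(-50188, Pow(-35, -1)), Mul(Add(110, Mul(Rational(1, 3), 10)), Pow(-88552, -1))) = Add(Mul(-50188, Rational(-1, 35)), Mul(Add(110, Rational(10, 3)), Rational(-1, 88552))) = Add(Rational(50188, 35), Mul(Rational(340, 3), Rational(-1, 88552))) = Add(Rational(50188, 35), Rational(-85, 66414)) = Rational(3333182857, 2324490)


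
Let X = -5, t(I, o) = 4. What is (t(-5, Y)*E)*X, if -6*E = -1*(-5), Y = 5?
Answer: 50/3 ≈ 16.667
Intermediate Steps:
E = -5/6 (E = -(-1)*(-5)/6 = -1/6*5 = -5/6 ≈ -0.83333)
(t(-5, Y)*E)*X = (4*(-5/6))*(-5) = -10/3*(-5) = 50/3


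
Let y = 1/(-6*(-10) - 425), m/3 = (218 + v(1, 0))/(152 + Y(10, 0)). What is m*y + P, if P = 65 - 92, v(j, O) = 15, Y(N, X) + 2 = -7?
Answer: -1409964/52195 ≈ -27.013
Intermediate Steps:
Y(N, X) = -9 (Y(N, X) = -2 - 7 = -9)
m = 699/143 (m = 3*((218 + 15)/(152 - 9)) = 3*(233/143) = 699/143 ≈ 4.8881)
y = -1/365 (y = 1/(60 - 425) = 1/(-365) = -1/365 ≈ -0.0027397)
P = -27
m*y + P = (699/143)*(-1/365) - 27 = -699/52195 - 27 = -1409964/52195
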